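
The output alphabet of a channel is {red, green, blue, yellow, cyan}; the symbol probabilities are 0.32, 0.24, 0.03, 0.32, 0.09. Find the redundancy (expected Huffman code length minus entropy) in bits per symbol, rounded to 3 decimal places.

Entropy H = −Σ p log₂ p ≈ 2.0106 bits.
Huffman merges: 3/100+9/100→3/25; 3/25+6/25→9/25; 8/25+8/25→16/25; 9/25+16/25→1. L = 53/25 ≈ 2.1200.
L − H = 2.1200 − 2.0106 = 0.109 bits.

0.109 bits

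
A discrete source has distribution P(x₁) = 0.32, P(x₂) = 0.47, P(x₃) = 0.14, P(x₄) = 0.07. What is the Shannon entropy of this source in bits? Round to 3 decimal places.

1.704 bits

H = −Σ pᵢ log₂ pᵢ.
−0.32·log₂(0.32) = 0.5260
−0.47·log₂(0.47) = 0.5120
−0.14·log₂(0.14) = 0.3971
−0.07·log₂(0.07) = 0.2686
Sum ≈ 1.7037 → 1.704 bits.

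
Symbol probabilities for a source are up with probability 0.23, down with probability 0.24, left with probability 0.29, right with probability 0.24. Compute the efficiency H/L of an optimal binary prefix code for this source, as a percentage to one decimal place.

Entropy H = −Σ p log₂ p ≈ 1.9938 bits.
Huffman merges: 23/100+6/25→47/100; 6/25+29/100→53/100; 47/100+53/100→1. L = 2 ≈ 2.0000.
Efficiency = H/L = 1.9938/2.0000 = 99.7%.

99.7%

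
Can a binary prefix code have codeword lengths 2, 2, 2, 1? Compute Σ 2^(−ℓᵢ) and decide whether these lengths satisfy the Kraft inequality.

1.25; no

With common denominator 2^2 = 4: Σ 2^(−ℓᵢ) = 1/4 + 1/4 + 1/4 + 2/4 = 5/4 = 1.25.
Kraft's inequality requires Σ ≤ 1; here Σ = 1.25 > 1, so no such prefix code exists.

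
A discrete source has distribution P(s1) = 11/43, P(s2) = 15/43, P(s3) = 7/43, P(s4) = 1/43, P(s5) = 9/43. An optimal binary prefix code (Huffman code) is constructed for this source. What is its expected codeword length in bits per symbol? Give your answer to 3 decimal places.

2.186 bits/symbol

Repeatedly combine the two least-probable nodes; the expected code length is the sum of the merged weights.
merge 1/43 + 7/43 → 8/43
merge 8/43 + 9/43 → 17/43
merge 11/43 + 15/43 → 26/43
merge 17/43 + 26/43 → 1
L = 8/43 + 17/43 + 26/43 + 1 = 94/43 ≈ 2.186 bits/symbol.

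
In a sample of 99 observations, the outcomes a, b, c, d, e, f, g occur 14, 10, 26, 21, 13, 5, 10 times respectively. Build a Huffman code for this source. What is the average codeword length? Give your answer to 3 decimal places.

Probabilities are the counts divided by 99.
Repeatedly combine the two least-probable nodes; the expected code length is the sum of the merged weights.
merge 5/99 + 10/99 → 5/33
merge 10/99 + 13/99 → 23/99
merge 14/99 + 5/33 → 29/99
merge 7/33 + 23/99 → 4/9
merge 26/99 + 29/99 → 5/9
merge 4/9 + 5/9 → 1
L = 5/33 + 23/99 + 29/99 + 4/9 + 5/9 + 1 = 265/99 ≈ 2.677 bits/symbol.

2.677 bits/symbol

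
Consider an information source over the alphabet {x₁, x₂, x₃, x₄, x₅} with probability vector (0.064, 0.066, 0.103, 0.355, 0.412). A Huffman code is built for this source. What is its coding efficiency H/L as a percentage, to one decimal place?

97.8%

Entropy H = −Σ p log₂ p ≈ 1.9079 bits.
Huffman merges: 8/125+33/500→13/100; 103/1000+13/100→233/1000; 233/1000+71/200→147/250; 103/250+147/250→1. L = 1951/1000 ≈ 1.9510.
Efficiency = H/L = 1.9079/1.9510 = 97.8%.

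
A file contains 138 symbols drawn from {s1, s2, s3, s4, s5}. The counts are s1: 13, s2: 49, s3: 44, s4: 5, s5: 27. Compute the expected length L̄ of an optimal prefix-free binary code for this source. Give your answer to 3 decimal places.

Probabilities are the counts divided by 138.
Repeatedly combine the two least-probable nodes; the expected code length is the sum of the merged weights.
merge 5/138 + 13/138 → 3/23
merge 3/23 + 9/46 → 15/46
merge 22/69 + 15/46 → 89/138
merge 49/138 + 89/138 → 1
L = 3/23 + 15/46 + 89/138 + 1 = 145/69 ≈ 2.101 bits/symbol.

2.101 bits/symbol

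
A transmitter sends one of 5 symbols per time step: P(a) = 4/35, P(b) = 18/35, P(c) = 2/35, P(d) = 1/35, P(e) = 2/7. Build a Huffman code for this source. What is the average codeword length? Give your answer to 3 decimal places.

Repeatedly combine the two least-probable nodes; the expected code length is the sum of the merged weights.
merge 1/35 + 2/35 → 3/35
merge 3/35 + 4/35 → 1/5
merge 1/5 + 2/7 → 17/35
merge 17/35 + 18/35 → 1
L = 3/35 + 1/5 + 17/35 + 1 = 62/35 ≈ 1.771 bits/symbol.

1.771 bits/symbol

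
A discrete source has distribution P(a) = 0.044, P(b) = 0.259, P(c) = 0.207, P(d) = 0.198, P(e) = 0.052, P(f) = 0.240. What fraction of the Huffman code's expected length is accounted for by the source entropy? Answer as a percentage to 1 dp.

98.4%

Entropy H = −Σ p log₂ p ≈ 2.3520 bits.
Huffman merges: 11/250+13/250→12/125; 12/125+99/500→147/500; 207/1000+6/25→447/1000; 259/1000+147/500→553/1000; 447/1000+553/1000→1. L = 239/100 ≈ 2.3900.
Efficiency = H/L = 2.3520/2.3900 = 98.4%.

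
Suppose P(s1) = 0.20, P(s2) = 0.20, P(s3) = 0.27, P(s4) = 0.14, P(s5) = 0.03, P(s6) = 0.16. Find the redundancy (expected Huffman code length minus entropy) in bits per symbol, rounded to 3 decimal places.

0.089 bits

Entropy H = −Σ p log₂ p ≈ 2.4107 bits.
Huffman merges: 3/100+7/50→17/100; 4/25+17/100→33/100; 1/5+1/5→2/5; 27/100+33/100→3/5; 2/5+3/5→1. L = 5/2 ≈ 2.5000.
L − H = 2.5000 − 2.4107 = 0.089 bits.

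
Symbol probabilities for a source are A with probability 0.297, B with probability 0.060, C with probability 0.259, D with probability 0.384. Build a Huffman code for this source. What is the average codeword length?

Repeatedly combine the two least-probable nodes; the expected code length is the sum of the merged weights.
merge 3/50 + 259/1000 → 319/1000
merge 297/1000 + 319/1000 → 77/125
merge 48/125 + 77/125 → 1
L = 319/1000 + 77/125 + 1 = 387/200 = 1.935 bits/symbol.

1.935 bits/symbol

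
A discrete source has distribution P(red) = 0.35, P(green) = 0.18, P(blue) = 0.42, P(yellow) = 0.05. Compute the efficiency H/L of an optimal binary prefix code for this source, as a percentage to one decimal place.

Entropy H = −Σ p log₂ p ≈ 1.7172 bits.
Huffman merges: 1/20+9/50→23/100; 23/100+7/20→29/50; 21/50+29/50→1. L = 181/100 ≈ 1.8100.
Efficiency = H/L = 1.7172/1.8100 = 94.9%.

94.9%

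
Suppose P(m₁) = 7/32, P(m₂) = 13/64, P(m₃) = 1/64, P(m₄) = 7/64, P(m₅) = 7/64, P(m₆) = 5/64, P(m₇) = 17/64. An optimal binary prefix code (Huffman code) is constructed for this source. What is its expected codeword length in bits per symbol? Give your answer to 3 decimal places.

Repeatedly combine the two least-probable nodes; the expected code length is the sum of the merged weights.
merge 1/64 + 5/64 → 3/32
merge 3/32 + 7/64 → 13/64
merge 7/64 + 13/64 → 5/16
merge 13/64 + 7/32 → 27/64
merge 17/64 + 5/16 → 37/64
merge 27/64 + 37/64 → 1
L = 3/32 + 13/64 + 5/16 + 27/64 + 37/64 + 1 = 167/64 ≈ 2.609 bits/symbol.

2.609 bits/symbol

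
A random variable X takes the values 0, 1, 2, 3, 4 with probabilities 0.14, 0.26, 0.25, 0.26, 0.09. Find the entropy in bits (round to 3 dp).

H = −Σ pᵢ log₂ pᵢ.
−0.14·log₂(0.14) = 0.3971
−0.26·log₂(0.26) = 0.5053
−0.25·log₂(0.25) = 0.5000
−0.26·log₂(0.26) = 0.5053
−0.09·log₂(0.09) = 0.3127
Sum ≈ 2.2203 → 2.220 bits.

2.220 bits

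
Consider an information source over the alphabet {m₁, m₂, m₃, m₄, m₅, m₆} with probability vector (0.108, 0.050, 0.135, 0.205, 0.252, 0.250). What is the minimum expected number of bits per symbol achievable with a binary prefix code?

2.451 bits/symbol

Repeatedly combine the two least-probable nodes; the expected code length is the sum of the merged weights.
merge 1/20 + 27/250 → 79/500
merge 27/200 + 79/500 → 293/1000
merge 41/200 + 1/4 → 91/200
merge 63/250 + 293/1000 → 109/200
merge 91/200 + 109/200 → 1
L = 79/500 + 293/1000 + 91/200 + 109/200 + 1 = 2451/1000 = 2.451 bits/symbol.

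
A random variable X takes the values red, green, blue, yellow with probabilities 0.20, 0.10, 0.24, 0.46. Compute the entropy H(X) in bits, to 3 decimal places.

H = −Σ pᵢ log₂ pᵢ.
−0.20·log₂(0.20) = 0.4644
−0.10·log₂(0.10) = 0.3322
−0.24·log₂(0.24) = 0.4941
−0.46·log₂(0.46) = 0.5153
Sum ≈ 1.8060 → 1.806 bits.

1.806 bits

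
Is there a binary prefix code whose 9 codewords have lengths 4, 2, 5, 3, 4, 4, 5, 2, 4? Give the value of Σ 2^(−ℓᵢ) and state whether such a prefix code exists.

With common denominator 2^5 = 32: Σ 2^(−ℓᵢ) = 2/32 + 8/32 + 1/32 + 4/32 + 2/32 + 2/32 + 1/32 + 8/32 + 2/32 = 30/32 = 0.9375.
Kraft's inequality requires Σ ≤ 1; here Σ = 0.9375 ≤ 1, so such a prefix code exists.

0.9375; yes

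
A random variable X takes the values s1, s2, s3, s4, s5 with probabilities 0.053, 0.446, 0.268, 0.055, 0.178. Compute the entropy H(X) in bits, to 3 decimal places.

1.927 bits

H = −Σ pᵢ log₂ pᵢ.
−0.053·log₂(0.053) = 0.2246
−0.446·log₂(0.446) = 0.5195
−0.268·log₂(0.268) = 0.5091
−0.055·log₂(0.055) = 0.2301
−0.178·log₂(0.178) = 0.4432
Sum ≈ 1.9266 → 1.927 bits.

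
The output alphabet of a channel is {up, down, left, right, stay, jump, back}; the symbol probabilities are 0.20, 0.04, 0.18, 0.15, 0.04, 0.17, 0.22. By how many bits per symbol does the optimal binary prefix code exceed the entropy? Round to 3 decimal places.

0.053 bits

Entropy H = −Σ p log₂ p ≈ 2.6069 bits.
Huffman merges: 1/25+1/25→2/25; 2/25+3/20→23/100; 17/100+9/50→7/20; 1/5+11/50→21/50; 23/100+7/20→29/50; 21/50+29/50→1. L = 133/50 ≈ 2.6600.
L − H = 2.6600 − 2.6069 = 0.053 bits.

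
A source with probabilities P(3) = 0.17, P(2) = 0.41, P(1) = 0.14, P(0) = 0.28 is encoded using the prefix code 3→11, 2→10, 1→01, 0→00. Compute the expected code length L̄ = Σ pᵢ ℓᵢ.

L̄ = Σ pᵢ·ℓᵢ = 0.17·2 + 0.41·2 + 0.14·2 + 0.28·2 = 2 bits/symbol.

2 bits/symbol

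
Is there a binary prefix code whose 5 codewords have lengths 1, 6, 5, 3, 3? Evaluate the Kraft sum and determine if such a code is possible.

0.796875; yes

With common denominator 2^6 = 64: Σ 2^(−ℓᵢ) = 32/64 + 1/64 + 2/64 + 8/64 + 8/64 = 51/64 = 0.796875.
Kraft's inequality requires Σ ≤ 1; here Σ = 0.796875 ≤ 1, so such a prefix code exists.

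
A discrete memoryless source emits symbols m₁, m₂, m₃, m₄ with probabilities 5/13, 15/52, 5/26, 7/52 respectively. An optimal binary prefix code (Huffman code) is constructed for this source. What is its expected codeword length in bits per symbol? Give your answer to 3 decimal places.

Repeatedly combine the two least-probable nodes; the expected code length is the sum of the merged weights.
merge 7/52 + 5/26 → 17/52
merge 15/52 + 17/52 → 8/13
merge 5/13 + 8/13 → 1
L = 17/52 + 8/13 + 1 = 101/52 ≈ 1.942 bits/symbol.

1.942 bits/symbol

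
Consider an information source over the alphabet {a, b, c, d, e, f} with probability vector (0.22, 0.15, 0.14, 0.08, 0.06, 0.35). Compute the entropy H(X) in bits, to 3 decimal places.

2.353 bits

H = −Σ pᵢ log₂ pᵢ.
−0.22·log₂(0.22) = 0.4806
−0.15·log₂(0.15) = 0.4105
−0.14·log₂(0.14) = 0.3971
−0.08·log₂(0.08) = 0.2915
−0.06·log₂(0.06) = 0.2435
−0.35·log₂(0.35) = 0.5301
Sum ≈ 2.3534 → 2.353 bits.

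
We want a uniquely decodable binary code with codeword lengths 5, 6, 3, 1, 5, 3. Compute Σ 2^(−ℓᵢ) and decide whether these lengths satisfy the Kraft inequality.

With common denominator 2^6 = 64: Σ 2^(−ℓᵢ) = 2/64 + 1/64 + 8/64 + 32/64 + 2/64 + 8/64 = 53/64 = 0.828125.
Kraft's inequality requires Σ ≤ 1; here Σ = 0.828125 ≤ 1, so such a prefix code exists.

0.828125; yes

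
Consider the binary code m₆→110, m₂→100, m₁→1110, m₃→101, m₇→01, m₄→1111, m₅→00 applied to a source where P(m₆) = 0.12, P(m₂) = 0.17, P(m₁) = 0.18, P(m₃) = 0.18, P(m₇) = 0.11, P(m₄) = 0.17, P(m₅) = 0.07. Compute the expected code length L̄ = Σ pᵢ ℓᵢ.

L̄ = Σ pᵢ·ℓᵢ = 0.12·3 + 0.17·3 + 0.18·4 + 0.18·3 + 0.11·2 + 0.17·4 + 0.07·2 = 3.17 bits/symbol.

3.17 bits/symbol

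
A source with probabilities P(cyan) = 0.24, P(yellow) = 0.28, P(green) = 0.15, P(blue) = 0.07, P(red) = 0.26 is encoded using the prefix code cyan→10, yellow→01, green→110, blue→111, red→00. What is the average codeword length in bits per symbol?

2.22 bits/symbol

L̄ = Σ pᵢ·ℓᵢ = 0.24·2 + 0.28·2 + 0.15·3 + 0.07·3 + 0.26·2 = 2.22 bits/symbol.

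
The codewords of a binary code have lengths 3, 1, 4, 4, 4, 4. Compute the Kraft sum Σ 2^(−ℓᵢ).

With common denominator 2^4 = 16: Σ 2^(−ℓᵢ) = 2/16 + 8/16 + 1/16 + 1/16 + 1/16 + 1/16 = 14/16 = 0.875.

0.875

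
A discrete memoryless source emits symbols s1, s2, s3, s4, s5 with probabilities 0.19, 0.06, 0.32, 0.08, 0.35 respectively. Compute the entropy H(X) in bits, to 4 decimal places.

H = −Σ pᵢ log₂ pᵢ.
−0.19·log₂(0.19) = 0.4552
−0.06·log₂(0.06) = 0.2435
−0.32·log₂(0.32) = 0.5260
−0.08·log₂(0.08) = 0.2915
−0.35·log₂(0.35) = 0.5301
Sum ≈ 2.0464 → 2.0464 bits.

2.0464 bits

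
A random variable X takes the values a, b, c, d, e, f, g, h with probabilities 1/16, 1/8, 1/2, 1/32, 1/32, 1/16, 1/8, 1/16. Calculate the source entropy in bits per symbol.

2.3125 bits

Each probability is a power of 1/2, so log₂(1/p) is an integer.
H = Σ p·log₂(1/p) = 1/16·4 + 1/8·3 + 1/2·1 + 1/32·5 + 1/32·5 + 1/16·4 + 1/8·3 + 1/16·4 = 2.3125 bits.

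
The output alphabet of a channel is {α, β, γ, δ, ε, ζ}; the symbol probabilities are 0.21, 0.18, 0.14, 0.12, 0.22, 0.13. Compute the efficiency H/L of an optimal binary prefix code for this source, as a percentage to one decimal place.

Entropy H = −Σ p log₂ p ≈ 2.5455 bits.
Huffman merges: 3/25+13/100→1/4; 7/50+9/50→8/25; 21/100+11/50→43/100; 1/4+8/25→57/100; 43/100+57/100→1. L = 257/100 ≈ 2.5700.
Efficiency = H/L = 2.5455/2.5700 = 99.0%.

99.0%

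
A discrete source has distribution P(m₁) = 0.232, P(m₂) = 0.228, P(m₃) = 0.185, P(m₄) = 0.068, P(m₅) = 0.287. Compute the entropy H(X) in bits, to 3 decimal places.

2.206 bits

H = −Σ pᵢ log₂ pᵢ.
−0.232·log₂(0.232) = 0.4890
−0.228·log₂(0.228) = 0.4863
−0.185·log₂(0.185) = 0.4504
−0.068·log₂(0.068) = 0.2637
−0.287·log₂(0.287) = 0.5169
Sum ≈ 2.2063 → 2.206 bits.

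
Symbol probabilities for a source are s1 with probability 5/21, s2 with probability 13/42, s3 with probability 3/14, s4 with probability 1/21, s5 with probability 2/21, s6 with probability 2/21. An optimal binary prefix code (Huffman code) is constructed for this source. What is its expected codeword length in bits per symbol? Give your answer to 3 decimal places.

Repeatedly combine the two least-probable nodes; the expected code length is the sum of the merged weights.
merge 1/21 + 2/21 → 1/7
merge 2/21 + 1/7 → 5/21
merge 3/14 + 5/21 → 19/42
merge 5/21 + 13/42 → 23/42
merge 19/42 + 23/42 → 1
L = 1/7 + 5/21 + 19/42 + 23/42 + 1 = 50/21 ≈ 2.381 bits/symbol.

2.381 bits/symbol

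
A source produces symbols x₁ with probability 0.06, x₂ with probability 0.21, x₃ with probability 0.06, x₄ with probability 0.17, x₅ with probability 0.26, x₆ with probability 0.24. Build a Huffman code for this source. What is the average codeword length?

2.41 bits/symbol

Repeatedly combine the two least-probable nodes; the expected code length is the sum of the merged weights.
merge 3/50 + 3/50 → 3/25
merge 3/25 + 17/100 → 29/100
merge 21/100 + 6/25 → 9/20
merge 13/50 + 29/100 → 11/20
merge 9/20 + 11/20 → 1
L = 3/25 + 29/100 + 9/20 + 11/20 + 1 = 241/100 = 2.41 bits/symbol.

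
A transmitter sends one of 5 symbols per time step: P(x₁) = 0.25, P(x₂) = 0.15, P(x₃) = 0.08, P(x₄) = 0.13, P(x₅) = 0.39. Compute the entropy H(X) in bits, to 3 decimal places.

H = −Σ pᵢ log₂ pᵢ.
−0.25·log₂(0.25) = 0.5000
−0.15·log₂(0.15) = 0.4105
−0.08·log₂(0.08) = 0.2915
−0.13·log₂(0.13) = 0.3826
−0.39·log₂(0.39) = 0.5298
Sum ≈ 2.1145 → 2.114 bits.

2.114 bits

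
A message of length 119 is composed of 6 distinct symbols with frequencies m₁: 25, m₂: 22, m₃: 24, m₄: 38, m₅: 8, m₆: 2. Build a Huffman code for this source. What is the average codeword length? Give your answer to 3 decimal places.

2.353 bits/symbol

Probabilities are the counts divided by 119.
Repeatedly combine the two least-probable nodes; the expected code length is the sum of the merged weights.
merge 2/119 + 8/119 → 10/119
merge 10/119 + 22/119 → 32/119
merge 24/119 + 25/119 → 7/17
merge 32/119 + 38/119 → 10/17
merge 7/17 + 10/17 → 1
L = 10/119 + 32/119 + 7/17 + 10/17 + 1 = 40/17 ≈ 2.353 bits/symbol.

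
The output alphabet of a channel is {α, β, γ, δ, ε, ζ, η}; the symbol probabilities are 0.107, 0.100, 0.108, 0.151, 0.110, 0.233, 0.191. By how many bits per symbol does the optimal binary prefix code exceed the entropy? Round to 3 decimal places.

0.035 bits

Entropy H = −Σ p log₂ p ≈ 2.7319 bits.
Huffman merges: 1/10+107/1000→207/1000; 27/250+11/100→109/500; 151/1000+191/1000→171/500; 207/1000+109/500→17/40; 233/1000+171/500→23/40; 17/40+23/40→1. L = 2767/1000 ≈ 2.7670.
L − H = 2.7670 − 2.7319 = 0.035 bits.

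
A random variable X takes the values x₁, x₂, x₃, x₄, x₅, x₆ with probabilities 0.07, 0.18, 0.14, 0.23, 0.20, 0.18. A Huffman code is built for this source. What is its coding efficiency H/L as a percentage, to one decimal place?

Entropy H = −Σ p log₂ p ≈ 2.5083 bits.
Huffman merges: 7/100+7/50→21/100; 9/50+9/50→9/25; 1/5+21/100→41/100; 23/100+9/25→59/100; 41/100+59/100→1. L = 257/100 ≈ 2.5700.
Efficiency = H/L = 2.5083/2.5700 = 97.6%.

97.6%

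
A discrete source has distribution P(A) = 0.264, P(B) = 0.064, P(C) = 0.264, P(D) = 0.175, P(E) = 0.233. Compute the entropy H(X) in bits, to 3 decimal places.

H = −Σ pᵢ log₂ pᵢ.
−0.264·log₂(0.264) = 0.5072
−0.064·log₂(0.064) = 0.2538
−0.264·log₂(0.264) = 0.5072
−0.175·log₂(0.175) = 0.4401
−0.233·log₂(0.233) = 0.4897
Sum ≈ 2.1980 → 2.198 bits.

2.198 bits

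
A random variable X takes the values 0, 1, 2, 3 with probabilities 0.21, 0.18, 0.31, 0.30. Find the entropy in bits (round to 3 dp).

H = −Σ pᵢ log₂ pᵢ.
−0.21·log₂(0.21) = 0.4728
−0.18·log₂(0.18) = 0.4453
−0.31·log₂(0.31) = 0.5238
−0.30·log₂(0.30) = 0.5211
Sum ≈ 1.9630 → 1.963 bits.

1.963 bits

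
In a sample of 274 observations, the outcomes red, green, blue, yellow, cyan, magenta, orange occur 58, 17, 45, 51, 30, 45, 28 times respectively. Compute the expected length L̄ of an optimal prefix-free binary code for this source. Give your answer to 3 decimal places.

2.766 bits/symbol

Probabilities are the counts divided by 274.
Repeatedly combine the two least-probable nodes; the expected code length is the sum of the merged weights.
merge 17/274 + 14/137 → 45/274
merge 15/137 + 45/274 → 75/274
merge 45/274 + 45/274 → 45/137
merge 51/274 + 29/137 → 109/274
merge 75/274 + 45/137 → 165/274
merge 109/274 + 165/274 → 1
L = 45/274 + 75/274 + 45/137 + 109/274 + 165/274 + 1 = 379/137 ≈ 2.766 bits/symbol.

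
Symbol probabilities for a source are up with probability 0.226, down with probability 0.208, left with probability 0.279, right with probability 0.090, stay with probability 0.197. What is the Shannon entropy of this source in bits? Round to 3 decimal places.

2.244 bits

H = −Σ pᵢ log₂ pᵢ.
−0.226·log₂(0.226) = 0.4849
−0.208·log₂(0.208) = 0.4712
−0.279·log₂(0.279) = 0.5138
−0.090·log₂(0.090) = 0.3127
−0.197·log₂(0.197) = 0.4617
Sum ≈ 2.2443 → 2.244 bits.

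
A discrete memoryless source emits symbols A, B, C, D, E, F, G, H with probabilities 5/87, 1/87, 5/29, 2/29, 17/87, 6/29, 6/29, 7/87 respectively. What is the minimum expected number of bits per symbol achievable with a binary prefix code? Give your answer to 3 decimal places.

Repeatedly combine the two least-probable nodes; the expected code length is the sum of the merged weights.
merge 1/87 + 5/87 → 2/29
merge 2/29 + 2/29 → 4/29
merge 7/87 + 4/29 → 19/87
merge 5/29 + 17/87 → 32/87
merge 6/29 + 6/29 → 12/29
merge 19/87 + 32/87 → 17/29
merge 12/29 + 17/29 → 1
L = 2/29 + 4/29 + 19/87 + 32/87 + 12/29 + 17/29 + 1 = 81/29 ≈ 2.793 bits/symbol.

2.793 bits/symbol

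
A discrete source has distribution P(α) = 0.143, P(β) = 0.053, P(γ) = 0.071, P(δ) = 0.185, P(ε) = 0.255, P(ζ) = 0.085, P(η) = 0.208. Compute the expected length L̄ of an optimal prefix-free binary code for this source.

Repeatedly combine the two least-probable nodes; the expected code length is the sum of the merged weights.
merge 53/1000 + 71/1000 → 31/250
merge 17/200 + 31/250 → 209/1000
merge 143/1000 + 37/200 → 41/125
merge 26/125 + 209/1000 → 417/1000
merge 51/200 + 41/125 → 583/1000
merge 417/1000 + 583/1000 → 1
L = 31/250 + 209/1000 + 41/125 + 417/1000 + 583/1000 + 1 = 2661/1000 = 2.661 bits/symbol.

2.661 bits/symbol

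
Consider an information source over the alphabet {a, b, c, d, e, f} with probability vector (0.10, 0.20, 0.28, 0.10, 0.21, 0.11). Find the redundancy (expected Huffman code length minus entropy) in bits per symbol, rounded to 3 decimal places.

Entropy H = −Σ p log₂ p ≈ 2.4661 bits.
Huffman merges: 1/10+1/10→1/5; 11/100+1/5→31/100; 1/5+21/100→41/100; 7/25+31/100→59/100; 41/100+59/100→1. L = 251/100 ≈ 2.5100.
L − H = 2.5100 − 2.4661 = 0.044 bits.

0.044 bits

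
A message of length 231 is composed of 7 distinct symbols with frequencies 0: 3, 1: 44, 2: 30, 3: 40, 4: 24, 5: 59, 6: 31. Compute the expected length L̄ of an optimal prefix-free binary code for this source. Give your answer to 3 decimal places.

2.671 bits/symbol

Probabilities are the counts divided by 231.
Repeatedly combine the two least-probable nodes; the expected code length is the sum of the merged weights.
merge 1/77 + 8/77 → 9/77
merge 9/77 + 10/77 → 19/77
merge 31/231 + 40/231 → 71/231
merge 4/21 + 19/77 → 101/231
merge 59/231 + 71/231 → 130/231
merge 101/231 + 130/231 → 1
L = 9/77 + 19/77 + 71/231 + 101/231 + 130/231 + 1 = 617/231 ≈ 2.671 bits/symbol.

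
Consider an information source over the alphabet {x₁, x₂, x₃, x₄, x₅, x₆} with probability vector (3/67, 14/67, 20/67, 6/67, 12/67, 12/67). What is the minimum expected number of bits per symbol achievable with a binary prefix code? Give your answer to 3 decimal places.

2.448 bits/symbol

Repeatedly combine the two least-probable nodes; the expected code length is the sum of the merged weights.
merge 3/67 + 6/67 → 9/67
merge 9/67 + 12/67 → 21/67
merge 12/67 + 14/67 → 26/67
merge 20/67 + 21/67 → 41/67
merge 26/67 + 41/67 → 1
L = 9/67 + 21/67 + 26/67 + 41/67 + 1 = 164/67 ≈ 2.448 bits/symbol.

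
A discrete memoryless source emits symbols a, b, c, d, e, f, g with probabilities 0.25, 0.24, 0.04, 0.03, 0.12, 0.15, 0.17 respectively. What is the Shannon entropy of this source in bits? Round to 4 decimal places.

H = −Σ pᵢ log₂ pᵢ.
−0.25·log₂(0.25) = 0.5000
−0.24·log₂(0.24) = 0.4941
−0.04·log₂(0.04) = 0.1858
−0.03·log₂(0.03) = 0.1518
−0.12·log₂(0.12) = 0.3671
−0.15·log₂(0.15) = 0.4105
−0.17·log₂(0.17) = 0.4346
Sum ≈ 2.5439 → 2.5439 bits.

2.5439 bits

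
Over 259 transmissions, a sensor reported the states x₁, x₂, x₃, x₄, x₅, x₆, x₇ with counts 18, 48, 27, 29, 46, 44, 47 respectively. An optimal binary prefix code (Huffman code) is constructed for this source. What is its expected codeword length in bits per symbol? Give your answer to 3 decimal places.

Probabilities are the counts divided by 259.
Repeatedly combine the two least-probable nodes; the expected code length is the sum of the merged weights.
merge 18/259 + 27/259 → 45/259
merge 29/259 + 44/259 → 73/259
merge 45/259 + 46/259 → 13/37
merge 47/259 + 48/259 → 95/259
merge 73/259 + 13/37 → 164/259
merge 95/259 + 164/259 → 1
L = 45/259 + 73/259 + 13/37 + 95/259 + 164/259 + 1 = 727/259 ≈ 2.807 bits/symbol.

2.807 bits/symbol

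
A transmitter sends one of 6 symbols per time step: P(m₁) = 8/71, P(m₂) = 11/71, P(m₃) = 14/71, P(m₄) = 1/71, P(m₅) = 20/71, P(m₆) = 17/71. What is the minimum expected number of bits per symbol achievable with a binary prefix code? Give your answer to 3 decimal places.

2.408 bits/symbol

Repeatedly combine the two least-probable nodes; the expected code length is the sum of the merged weights.
merge 1/71 + 8/71 → 9/71
merge 9/71 + 11/71 → 20/71
merge 14/71 + 17/71 → 31/71
merge 20/71 + 20/71 → 40/71
merge 31/71 + 40/71 → 1
L = 9/71 + 20/71 + 31/71 + 40/71 + 1 = 171/71 ≈ 2.408 bits/symbol.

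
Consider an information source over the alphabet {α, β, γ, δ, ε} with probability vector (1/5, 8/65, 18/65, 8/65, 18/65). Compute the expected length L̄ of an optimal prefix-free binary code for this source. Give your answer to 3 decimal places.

2.246 bits/symbol

Repeatedly combine the two least-probable nodes; the expected code length is the sum of the merged weights.
merge 8/65 + 8/65 → 16/65
merge 1/5 + 16/65 → 29/65
merge 18/65 + 18/65 → 36/65
merge 29/65 + 36/65 → 1
L = 16/65 + 29/65 + 36/65 + 1 = 146/65 ≈ 2.246 bits/symbol.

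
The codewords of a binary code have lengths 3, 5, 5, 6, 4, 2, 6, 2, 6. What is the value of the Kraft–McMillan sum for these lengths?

0.796875

With common denominator 2^6 = 64: Σ 2^(−ℓᵢ) = 8/64 + 2/64 + 2/64 + 1/64 + 4/64 + 16/64 + 1/64 + 16/64 + 1/64 = 51/64 = 0.796875.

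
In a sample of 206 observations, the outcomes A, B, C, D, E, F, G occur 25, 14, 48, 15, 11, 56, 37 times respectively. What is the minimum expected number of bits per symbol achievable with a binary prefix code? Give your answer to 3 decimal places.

Probabilities are the counts divided by 206.
Repeatedly combine the two least-probable nodes; the expected code length is the sum of the merged weights.
merge 11/206 + 7/103 → 25/206
merge 15/206 + 25/206 → 20/103
merge 25/206 + 37/206 → 31/103
merge 20/103 + 24/103 → 44/103
merge 28/103 + 31/103 → 59/103
merge 44/103 + 59/103 → 1
L = 25/206 + 20/103 + 31/103 + 44/103 + 59/103 + 1 = 539/206 ≈ 2.617 bits/symbol.

2.617 bits/symbol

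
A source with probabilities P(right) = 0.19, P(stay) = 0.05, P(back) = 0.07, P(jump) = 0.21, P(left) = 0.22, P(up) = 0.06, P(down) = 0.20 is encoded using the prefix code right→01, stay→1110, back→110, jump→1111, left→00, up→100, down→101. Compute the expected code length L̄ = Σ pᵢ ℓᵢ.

L̄ = Σ pᵢ·ℓᵢ = 0.19·2 + 0.05·4 + 0.07·3 + 0.21·4 + 0.22·2 + 0.06·3 + 0.20·3 = 2.85 bits/symbol.

2.85 bits/symbol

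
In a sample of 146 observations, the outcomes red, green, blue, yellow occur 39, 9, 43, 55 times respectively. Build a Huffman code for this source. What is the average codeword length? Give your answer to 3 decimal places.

Probabilities are the counts divided by 146.
Repeatedly combine the two least-probable nodes; the expected code length is the sum of the merged weights.
merge 9/146 + 39/146 → 24/73
merge 43/146 + 24/73 → 91/146
merge 55/146 + 91/146 → 1
L = 24/73 + 91/146 + 1 = 285/146 ≈ 1.952 bits/symbol.

1.952 bits/symbol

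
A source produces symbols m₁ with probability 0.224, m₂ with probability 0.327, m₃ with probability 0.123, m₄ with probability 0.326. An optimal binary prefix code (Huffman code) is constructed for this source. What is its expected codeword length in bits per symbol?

2 bits/symbol

Repeatedly combine the two least-probable nodes; the expected code length is the sum of the merged weights.
merge 123/1000 + 28/125 → 347/1000
merge 163/500 + 327/1000 → 653/1000
merge 347/1000 + 653/1000 → 1
L = 347/1000 + 653/1000 + 1 = 2 bits/symbol.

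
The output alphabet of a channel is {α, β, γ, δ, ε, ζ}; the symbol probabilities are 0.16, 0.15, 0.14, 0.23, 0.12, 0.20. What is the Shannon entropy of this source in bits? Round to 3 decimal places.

2.550 bits

H = −Σ pᵢ log₂ pᵢ.
−0.16·log₂(0.16) = 0.4230
−0.15·log₂(0.15) = 0.4105
−0.14·log₂(0.14) = 0.3971
−0.23·log₂(0.23) = 0.4877
−0.12·log₂(0.12) = 0.3671
−0.20·log₂(0.20) = 0.4644
Sum ≈ 2.5498 → 2.550 bits.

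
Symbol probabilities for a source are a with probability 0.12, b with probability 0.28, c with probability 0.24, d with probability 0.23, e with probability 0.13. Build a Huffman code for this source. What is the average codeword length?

Repeatedly combine the two least-probable nodes; the expected code length is the sum of the merged weights.
merge 3/25 + 13/100 → 1/4
merge 23/100 + 6/25 → 47/100
merge 1/4 + 7/25 → 53/100
merge 47/100 + 53/100 → 1
L = 1/4 + 47/100 + 53/100 + 1 = 9/4 = 2.25 bits/symbol.

2.25 bits/symbol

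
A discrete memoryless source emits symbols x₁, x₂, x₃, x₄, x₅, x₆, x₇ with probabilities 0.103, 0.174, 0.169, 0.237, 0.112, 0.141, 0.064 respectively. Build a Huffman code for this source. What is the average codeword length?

Repeatedly combine the two least-probable nodes; the expected code length is the sum of the merged weights.
merge 8/125 + 103/1000 → 167/1000
merge 14/125 + 141/1000 → 253/1000
merge 167/1000 + 169/1000 → 42/125
merge 87/500 + 237/1000 → 411/1000
merge 253/1000 + 42/125 → 589/1000
merge 411/1000 + 589/1000 → 1
L = 167/1000 + 253/1000 + 42/125 + 411/1000 + 589/1000 + 1 = 689/250 = 2.756 bits/symbol.

2.756 bits/symbol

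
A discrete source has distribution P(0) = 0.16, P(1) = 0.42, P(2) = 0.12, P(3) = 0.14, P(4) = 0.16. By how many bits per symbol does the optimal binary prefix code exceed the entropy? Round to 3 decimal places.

0.024 bits

Entropy H = −Σ p log₂ p ≈ 2.1359 bits.
Huffman merges: 3/25+7/50→13/50; 4/25+4/25→8/25; 13/50+8/25→29/50; 21/50+29/50→1. L = 54/25 ≈ 2.1600.
L − H = 2.1600 − 2.1359 = 0.024 bits.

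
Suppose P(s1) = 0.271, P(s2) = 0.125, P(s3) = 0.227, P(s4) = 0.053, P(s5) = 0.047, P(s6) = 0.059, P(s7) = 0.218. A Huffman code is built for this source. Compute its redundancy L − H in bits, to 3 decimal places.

0.020 bits

Entropy H = −Σ p log₂ p ≈ 2.5230 bits.
Huffman merges: 47/1000+53/1000→1/10; 59/1000+1/10→159/1000; 1/8+159/1000→71/250; 109/500+227/1000→89/200; 271/1000+71/250→111/200; 89/200+111/200→1. L = 2543/1000 ≈ 2.5430.
L − H = 2.5430 − 2.5230 = 0.020 bits.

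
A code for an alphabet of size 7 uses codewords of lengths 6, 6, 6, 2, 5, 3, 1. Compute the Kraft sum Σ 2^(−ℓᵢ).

With common denominator 2^6 = 64: Σ 2^(−ℓᵢ) = 1/64 + 1/64 + 1/64 + 16/64 + 2/64 + 8/64 + 32/64 = 61/64 = 0.953125.

0.953125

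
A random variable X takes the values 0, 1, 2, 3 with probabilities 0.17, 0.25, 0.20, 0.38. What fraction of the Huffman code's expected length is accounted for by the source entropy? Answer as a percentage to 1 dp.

97.0%

Entropy H = −Σ p log₂ p ≈ 1.9294 bits.
Huffman merges: 17/100+1/5→37/100; 1/4+37/100→31/50; 19/50+31/50→1. L = 199/100 ≈ 1.9900.
Efficiency = H/L = 1.9294/1.9900 = 97.0%.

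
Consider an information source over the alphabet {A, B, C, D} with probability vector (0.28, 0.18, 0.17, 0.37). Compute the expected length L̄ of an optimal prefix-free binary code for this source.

1.98 bits/symbol

Repeatedly combine the two least-probable nodes; the expected code length is the sum of the merged weights.
merge 17/100 + 9/50 → 7/20
merge 7/25 + 7/20 → 63/100
merge 37/100 + 63/100 → 1
L = 7/20 + 63/100 + 1 = 99/50 = 1.98 bits/symbol.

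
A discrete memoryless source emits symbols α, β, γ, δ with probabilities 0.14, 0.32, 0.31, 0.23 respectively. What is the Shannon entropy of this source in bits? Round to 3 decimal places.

1.935 bits

H = −Σ pᵢ log₂ pᵢ.
−0.14·log₂(0.14) = 0.3971
−0.32·log₂(0.32) = 0.5260
−0.31·log₂(0.31) = 0.5238
−0.23·log₂(0.23) = 0.4877
Sum ≈ 1.9346 → 1.935 bits.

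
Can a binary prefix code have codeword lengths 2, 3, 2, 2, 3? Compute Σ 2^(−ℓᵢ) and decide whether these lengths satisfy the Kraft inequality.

With common denominator 2^3 = 8: Σ 2^(−ℓᵢ) = 2/8 + 1/8 + 2/8 + 2/8 + 1/8 = 8/8 = 1.
Kraft's inequality requires Σ ≤ 1; here Σ = 1 ≤ 1, so such a prefix code exists.

1; yes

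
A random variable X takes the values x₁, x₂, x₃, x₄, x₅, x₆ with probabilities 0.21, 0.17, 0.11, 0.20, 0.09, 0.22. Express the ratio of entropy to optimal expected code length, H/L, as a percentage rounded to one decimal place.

Entropy H = −Σ p log₂ p ≈ 2.5153 bits.
Huffman merges: 9/100+11/100→1/5; 17/100+1/5→37/100; 1/5+21/100→41/100; 11/50+37/100→59/100; 41/100+59/100→1. L = 257/100 ≈ 2.5700.
Efficiency = H/L = 2.5153/2.5700 = 97.9%.

97.9%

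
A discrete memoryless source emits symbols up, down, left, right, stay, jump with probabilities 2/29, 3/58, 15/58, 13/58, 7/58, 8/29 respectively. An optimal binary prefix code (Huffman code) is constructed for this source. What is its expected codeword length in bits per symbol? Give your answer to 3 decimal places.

Repeatedly combine the two least-probable nodes; the expected code length is the sum of the merged weights.
merge 3/58 + 2/29 → 7/58
merge 7/58 + 7/58 → 7/29
merge 13/58 + 7/29 → 27/58
merge 15/58 + 8/29 → 31/58
merge 27/58 + 31/58 → 1
L = 7/58 + 7/29 + 27/58 + 31/58 + 1 = 137/58 ≈ 2.362 bits/symbol.

2.362 bits/symbol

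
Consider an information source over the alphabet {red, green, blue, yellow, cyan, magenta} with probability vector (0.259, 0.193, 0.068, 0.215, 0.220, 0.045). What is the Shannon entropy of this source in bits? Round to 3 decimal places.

H = −Σ pᵢ log₂ pᵢ.
−0.259·log₂(0.259) = 0.5048
−0.193·log₂(0.193) = 0.4581
−0.068·log₂(0.068) = 0.2637
−0.215·log₂(0.215) = 0.4768
−0.220·log₂(0.220) = 0.4806
−0.045·log₂(0.045) = 0.2013
Sum ≈ 2.3852 → 2.385 bits.

2.385 bits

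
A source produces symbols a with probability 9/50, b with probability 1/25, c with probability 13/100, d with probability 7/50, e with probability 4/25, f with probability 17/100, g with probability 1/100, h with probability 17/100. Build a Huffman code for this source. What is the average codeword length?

2.87 bits/symbol

Repeatedly combine the two least-probable nodes; the expected code length is the sum of the merged weights.
merge 1/100 + 1/25 → 1/20
merge 1/20 + 13/100 → 9/50
merge 7/50 + 4/25 → 3/10
merge 17/100 + 17/100 → 17/50
merge 9/50 + 9/50 → 9/25
merge 3/10 + 17/50 → 16/25
merge 9/25 + 16/25 → 1
L = 1/20 + 9/50 + 3/10 + 17/50 + 9/25 + 16/25 + 1 = 287/100 = 2.87 bits/symbol.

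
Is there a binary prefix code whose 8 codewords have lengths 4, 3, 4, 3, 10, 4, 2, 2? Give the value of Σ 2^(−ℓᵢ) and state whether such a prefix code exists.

0.9384765625; yes

With common denominator 2^10 = 1024: Σ 2^(−ℓᵢ) = 64/1024 + 128/1024 + 64/1024 + 128/1024 + 1/1024 + 64/1024 + 256/1024 + 256/1024 = 961/1024 = 0.9384765625.
Kraft's inequality requires Σ ≤ 1; here Σ = 0.9384765625 ≤ 1, so such a prefix code exists.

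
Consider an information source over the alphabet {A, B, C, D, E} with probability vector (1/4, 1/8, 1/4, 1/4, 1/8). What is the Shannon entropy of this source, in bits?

Each probability is a power of 1/2, so log₂(1/p) is an integer.
H = Σ p·log₂(1/p) = 1/4·2 + 1/8·3 + 1/4·2 + 1/4·2 + 1/8·3 = 2.25 bits.

2.25 bits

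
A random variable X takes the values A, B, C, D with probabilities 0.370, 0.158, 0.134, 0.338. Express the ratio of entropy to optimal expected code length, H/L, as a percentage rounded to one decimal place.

Entropy H = −Σ p log₂ p ≈ 1.8688 bits.
Huffman merges: 67/500+79/500→73/250; 73/250+169/500→63/100; 37/100+63/100→1. L = 961/500 ≈ 1.9220.
Efficiency = H/L = 1.8688/1.9220 = 97.2%.

97.2%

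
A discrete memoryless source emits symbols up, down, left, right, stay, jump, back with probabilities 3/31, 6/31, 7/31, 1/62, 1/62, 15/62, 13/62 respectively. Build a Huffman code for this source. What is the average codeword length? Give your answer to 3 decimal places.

Repeatedly combine the two least-probable nodes; the expected code length is the sum of the merged weights.
merge 1/62 + 1/62 → 1/31
merge 1/31 + 3/31 → 4/31
merge 4/31 + 6/31 → 10/31
merge 13/62 + 7/31 → 27/62
merge 15/62 + 10/31 → 35/62
merge 27/62 + 35/62 → 1
L = 1/31 + 4/31 + 10/31 + 27/62 + 35/62 + 1 = 77/31 ≈ 2.484 bits/symbol.

2.484 bits/symbol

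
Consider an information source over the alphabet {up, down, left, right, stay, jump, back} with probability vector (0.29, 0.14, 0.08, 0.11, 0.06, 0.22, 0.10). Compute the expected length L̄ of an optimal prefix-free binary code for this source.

Repeatedly combine the two least-probable nodes; the expected code length is the sum of the merged weights.
merge 3/50 + 2/25 → 7/50
merge 1/10 + 11/100 → 21/100
merge 7/50 + 7/50 → 7/25
merge 21/100 + 11/50 → 43/100
merge 7/25 + 29/100 → 57/100
merge 43/100 + 57/100 → 1
L = 7/50 + 21/100 + 7/25 + 43/100 + 57/100 + 1 = 263/100 = 2.63 bits/symbol.

2.63 bits/symbol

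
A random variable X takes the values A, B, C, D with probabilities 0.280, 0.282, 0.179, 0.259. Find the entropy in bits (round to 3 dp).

1.978 bits

H = −Σ pᵢ log₂ pᵢ.
−0.280·log₂(0.280) = 0.5142
−0.282·log₂(0.282) = 0.5150
−0.179·log₂(0.179) = 0.4443
−0.259·log₂(0.259) = 0.5048
Sum ≈ 1.9783 → 1.978 bits.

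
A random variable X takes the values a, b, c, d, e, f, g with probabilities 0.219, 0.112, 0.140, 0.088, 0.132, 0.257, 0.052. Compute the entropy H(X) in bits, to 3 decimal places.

H = −Σ pᵢ log₂ pᵢ.
−0.219·log₂(0.219) = 0.4798
−0.112·log₂(0.112) = 0.3537
−0.140·log₂(0.140) = 0.3971
−0.088·log₂(0.088) = 0.3086
−0.132·log₂(0.132) = 0.3856
−0.257·log₂(0.257) = 0.5038
−0.052·log₂(0.052) = 0.2218
Sum ≈ 2.6504 → 2.650 bits.

2.650 bits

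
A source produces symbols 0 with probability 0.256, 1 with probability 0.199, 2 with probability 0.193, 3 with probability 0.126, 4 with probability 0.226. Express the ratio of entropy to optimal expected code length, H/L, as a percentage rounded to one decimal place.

Entropy H = −Σ p log₂ p ≈ 2.2863 bits.
Huffman merges: 63/500+193/1000→319/1000; 199/1000+113/500→17/40; 32/125+319/1000→23/40; 17/40+23/40→1. L = 2319/1000 ≈ 2.3190.
Efficiency = H/L = 2.2863/2.3190 = 98.6%.

98.6%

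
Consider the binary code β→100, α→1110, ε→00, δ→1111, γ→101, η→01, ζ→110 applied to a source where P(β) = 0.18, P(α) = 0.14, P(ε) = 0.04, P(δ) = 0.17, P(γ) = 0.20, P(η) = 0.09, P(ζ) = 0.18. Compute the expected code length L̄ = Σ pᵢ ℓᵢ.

L̄ = Σ pᵢ·ℓᵢ = 0.18·3 + 0.14·4 + 0.04·2 + 0.17·4 + 0.20·3 + 0.09·2 + 0.18·3 = 3.18 bits/symbol.

3.18 bits/symbol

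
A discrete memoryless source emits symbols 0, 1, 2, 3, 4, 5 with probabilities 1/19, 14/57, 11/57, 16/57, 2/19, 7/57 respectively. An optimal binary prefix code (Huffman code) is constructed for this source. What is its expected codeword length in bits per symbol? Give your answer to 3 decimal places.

Repeatedly combine the two least-probable nodes; the expected code length is the sum of the merged weights.
merge 1/19 + 2/19 → 3/19
merge 7/57 + 3/19 → 16/57
merge 11/57 + 14/57 → 25/57
merge 16/57 + 16/57 → 32/57
merge 25/57 + 32/57 → 1
L = 3/19 + 16/57 + 25/57 + 32/57 + 1 = 139/57 ≈ 2.439 bits/symbol.

2.439 bits/symbol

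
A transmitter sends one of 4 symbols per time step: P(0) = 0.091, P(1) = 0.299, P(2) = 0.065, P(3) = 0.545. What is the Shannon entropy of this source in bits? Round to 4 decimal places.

H = −Σ pᵢ log₂ pᵢ.
−0.091·log₂(0.091) = 0.3147
−0.299·log₂(0.299) = 0.5208
−0.065·log₂(0.065) = 0.2563
−0.545·log₂(0.545) = 0.4772
Sum ≈ 1.5690 → 1.5690 bits.

1.5690 bits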